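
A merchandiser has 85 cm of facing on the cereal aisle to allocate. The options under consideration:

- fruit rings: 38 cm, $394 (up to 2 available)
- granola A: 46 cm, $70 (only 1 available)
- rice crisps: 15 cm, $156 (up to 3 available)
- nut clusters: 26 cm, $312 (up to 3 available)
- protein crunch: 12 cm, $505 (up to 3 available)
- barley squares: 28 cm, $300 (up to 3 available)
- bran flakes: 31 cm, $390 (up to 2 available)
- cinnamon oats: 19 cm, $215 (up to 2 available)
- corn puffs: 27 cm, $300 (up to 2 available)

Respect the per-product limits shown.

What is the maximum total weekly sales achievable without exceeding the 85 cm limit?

The ratio ordering already packs tightly: rice crisps + 3×protein crunch + bran flakes, 82 cm, 2061.
Every other selection either busts 85 cm or exceeds an availability limit or fails to beat 2061.

2061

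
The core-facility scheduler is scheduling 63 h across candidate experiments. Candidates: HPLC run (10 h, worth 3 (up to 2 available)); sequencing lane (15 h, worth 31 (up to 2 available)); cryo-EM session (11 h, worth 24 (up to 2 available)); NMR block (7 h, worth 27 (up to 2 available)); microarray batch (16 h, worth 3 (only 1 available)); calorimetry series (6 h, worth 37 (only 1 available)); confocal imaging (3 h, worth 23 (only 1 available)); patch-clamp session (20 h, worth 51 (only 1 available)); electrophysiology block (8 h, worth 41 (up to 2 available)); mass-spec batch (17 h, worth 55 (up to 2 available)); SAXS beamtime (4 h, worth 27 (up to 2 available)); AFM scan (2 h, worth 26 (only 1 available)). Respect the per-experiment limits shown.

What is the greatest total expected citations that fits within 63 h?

308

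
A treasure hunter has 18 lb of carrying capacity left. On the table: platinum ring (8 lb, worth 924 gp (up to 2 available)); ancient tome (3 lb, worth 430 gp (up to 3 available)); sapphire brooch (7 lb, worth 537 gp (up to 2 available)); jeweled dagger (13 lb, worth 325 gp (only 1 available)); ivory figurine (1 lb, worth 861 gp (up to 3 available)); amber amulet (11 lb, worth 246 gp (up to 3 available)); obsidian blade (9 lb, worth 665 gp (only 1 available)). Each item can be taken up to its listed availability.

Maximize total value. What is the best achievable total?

Filling by ratio: 3×ancient tome + 3×ivory figurine for 3873, with 6 lb left unused.
The 3 lb tied up in ancient tome is better spent on platinum ring — total rises to 4367 (17 lb).
The spare 1 lb is too small for any remaining item, and no exchange beats 4367.

4367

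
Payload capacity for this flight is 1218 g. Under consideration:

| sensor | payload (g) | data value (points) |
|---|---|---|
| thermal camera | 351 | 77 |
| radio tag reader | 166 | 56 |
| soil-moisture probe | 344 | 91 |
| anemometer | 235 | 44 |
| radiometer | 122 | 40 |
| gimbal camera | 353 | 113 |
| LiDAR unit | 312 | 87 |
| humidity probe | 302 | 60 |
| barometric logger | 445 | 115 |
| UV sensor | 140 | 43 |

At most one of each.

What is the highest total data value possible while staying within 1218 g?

347

The ratio heuristic lands on radio tag reader + radiometer + gimbal camera + LiDAR unit + UV sensor (339) but leaves 125 g idle.
The 262 g tied up in radiometer and UV sensor is better spent on soil-moisture probe — total rises to 347 (1175 g).
The closest alternative, radio tag reader + soil-moisture probe + radiometer + barometric logger + UV sensor, reaches only 345.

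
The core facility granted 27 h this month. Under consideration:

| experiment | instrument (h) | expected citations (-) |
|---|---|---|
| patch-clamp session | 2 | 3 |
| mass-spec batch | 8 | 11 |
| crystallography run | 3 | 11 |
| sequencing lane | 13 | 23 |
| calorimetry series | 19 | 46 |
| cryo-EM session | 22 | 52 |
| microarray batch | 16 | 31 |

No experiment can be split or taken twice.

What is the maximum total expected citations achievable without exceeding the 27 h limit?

Filling by ratio: patch-clamp session + crystallography run + calorimetry series for 60, with 3 h left unused.
Replace calorimetry series with cryo-EM session: the trade gains 6 net, giving 66 at 27 h.
The closest alternative, crystallography run + cryo-EM session, reaches only 63.

66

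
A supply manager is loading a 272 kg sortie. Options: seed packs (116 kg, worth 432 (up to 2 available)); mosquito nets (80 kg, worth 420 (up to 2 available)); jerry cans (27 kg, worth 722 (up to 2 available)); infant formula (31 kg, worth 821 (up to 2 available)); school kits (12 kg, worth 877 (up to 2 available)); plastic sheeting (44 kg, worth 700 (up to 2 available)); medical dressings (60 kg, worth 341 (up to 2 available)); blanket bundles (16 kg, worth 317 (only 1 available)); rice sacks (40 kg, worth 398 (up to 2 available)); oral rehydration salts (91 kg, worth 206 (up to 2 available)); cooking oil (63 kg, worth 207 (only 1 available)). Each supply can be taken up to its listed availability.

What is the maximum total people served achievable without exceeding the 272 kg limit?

6638

Taking the top-ratio supplies first gives 2×jerry cans + 2×infant formula + 2×school kits + 2×plastic sheeting + blanket bundles for 6557 (244 kg).
Replace blanket bundles with rice sacks: the trade gains 81 net, giving 6638 at 268 kg.
The spare 4 kg is too small for any remaining supply, and no exchange beats 6638.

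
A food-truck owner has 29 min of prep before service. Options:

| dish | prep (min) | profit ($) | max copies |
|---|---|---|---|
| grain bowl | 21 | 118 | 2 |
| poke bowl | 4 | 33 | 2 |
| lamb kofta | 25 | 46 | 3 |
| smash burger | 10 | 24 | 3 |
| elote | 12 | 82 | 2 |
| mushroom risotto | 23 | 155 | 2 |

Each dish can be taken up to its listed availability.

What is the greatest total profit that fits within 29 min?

197

The ratio heuristic lands on 2×poke bowl + elote (148) but leaves 9 min idle.
Dropping poke bowl frees 4 min; slotting in elote (12 min) lifts the total to 197 at 28 min.
No other feasible combination exceeds 197.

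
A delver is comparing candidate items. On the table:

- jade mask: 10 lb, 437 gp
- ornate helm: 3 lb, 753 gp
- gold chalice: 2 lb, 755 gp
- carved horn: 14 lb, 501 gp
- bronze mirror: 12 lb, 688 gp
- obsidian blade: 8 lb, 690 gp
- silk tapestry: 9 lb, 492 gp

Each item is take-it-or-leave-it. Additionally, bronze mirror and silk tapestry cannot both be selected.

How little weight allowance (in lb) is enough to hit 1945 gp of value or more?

13

Need the lightest bundle worth ≥ 1945.
ornate helm + gold chalice + obsidian blade reaches 2198 using 13 lb.
Any bundle with less than 13 lb falls short of 1945.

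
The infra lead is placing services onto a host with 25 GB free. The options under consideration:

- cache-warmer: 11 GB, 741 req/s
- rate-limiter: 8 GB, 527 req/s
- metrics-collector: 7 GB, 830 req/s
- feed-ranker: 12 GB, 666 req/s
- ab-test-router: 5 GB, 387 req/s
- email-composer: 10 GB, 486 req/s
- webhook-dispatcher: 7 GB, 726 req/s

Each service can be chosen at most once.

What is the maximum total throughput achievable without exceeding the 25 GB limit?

2297

By throughput per GB: metrics-collector 118.57, webhook-dispatcher 103.71, ab-test-router 77.40, cache-warmer 67.36 lead.
Greedy by ratio would take metrics-collector + ab-test-router + webhook-dispatcher: 19 GB used, total 1943.
The 5 GB tied up in ab-test-router is better spent on cache-warmer — total rises to 2297 (25 GB).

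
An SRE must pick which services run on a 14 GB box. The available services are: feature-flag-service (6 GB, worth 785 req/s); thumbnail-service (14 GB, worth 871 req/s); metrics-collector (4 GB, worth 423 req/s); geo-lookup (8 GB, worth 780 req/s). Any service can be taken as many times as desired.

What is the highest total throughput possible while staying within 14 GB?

1631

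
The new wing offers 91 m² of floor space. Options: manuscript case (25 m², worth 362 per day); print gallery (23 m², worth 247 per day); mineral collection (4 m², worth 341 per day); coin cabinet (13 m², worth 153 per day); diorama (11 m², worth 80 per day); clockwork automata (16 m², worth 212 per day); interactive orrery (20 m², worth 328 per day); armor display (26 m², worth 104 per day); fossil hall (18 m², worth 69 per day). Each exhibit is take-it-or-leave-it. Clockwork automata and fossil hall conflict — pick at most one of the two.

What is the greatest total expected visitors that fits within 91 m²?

1490

Taking the top-ratio exhibits first gives manuscript case + mineral collection + coin cabinet + diorama + clockwork automata + interactive orrery for 1476 (89 m²).
The 24 m² tied up in coin cabinet and diorama is better spent on print gallery — total rises to 1490 (88 m²).
Every other selection either busts 91 m² or breaks a pairing rule or fails to beat 1490.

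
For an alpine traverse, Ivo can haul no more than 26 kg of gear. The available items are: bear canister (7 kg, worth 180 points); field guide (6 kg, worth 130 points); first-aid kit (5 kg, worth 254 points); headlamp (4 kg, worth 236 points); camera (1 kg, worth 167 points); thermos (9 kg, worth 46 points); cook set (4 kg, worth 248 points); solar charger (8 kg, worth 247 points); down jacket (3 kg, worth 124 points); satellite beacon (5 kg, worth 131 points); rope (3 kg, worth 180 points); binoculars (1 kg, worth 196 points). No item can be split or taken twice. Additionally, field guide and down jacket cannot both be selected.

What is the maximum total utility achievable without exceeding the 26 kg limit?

By utility per kg: binoculars 196.00, camera 167.00, cook set 62.00, rope 60.00 lead.
The ratio ordering already packs tightly: first-aid kit + headlamp + camera + cook set + down jacket + satellite beacon + rope + binoculars, 26 kg, 1536.
That's the maximum — no feasible swap from here does better than 1536.

1536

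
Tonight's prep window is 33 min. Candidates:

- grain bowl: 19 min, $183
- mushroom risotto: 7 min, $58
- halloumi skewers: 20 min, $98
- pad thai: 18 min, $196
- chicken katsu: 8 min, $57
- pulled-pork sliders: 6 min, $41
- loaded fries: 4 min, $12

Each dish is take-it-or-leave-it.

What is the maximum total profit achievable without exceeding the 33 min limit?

311

Ranking by ratio (profit/min): pad thai 10.89, grain bowl 9.63, mushroom risotto 8.29, chicken katsu 7.12.
Best packing: mushroom risotto + pad thai + chicken katsu — 33 min, 311 total.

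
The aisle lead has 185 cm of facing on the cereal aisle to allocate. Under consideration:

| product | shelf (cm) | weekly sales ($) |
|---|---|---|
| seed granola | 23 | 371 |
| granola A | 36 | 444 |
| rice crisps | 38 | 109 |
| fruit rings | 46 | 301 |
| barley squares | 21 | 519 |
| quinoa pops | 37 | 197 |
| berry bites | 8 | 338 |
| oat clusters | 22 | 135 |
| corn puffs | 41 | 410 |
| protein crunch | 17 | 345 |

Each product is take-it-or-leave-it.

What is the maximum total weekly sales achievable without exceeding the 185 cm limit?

2624

Ranking by ratio (weekly sales/cm): berry bites 42.25, barley squares 24.71, protein crunch 20.29, seed granola 16.13.
The ratio heuristic lands on seed granola + granola A + barley squares + berry bites + oat clusters + corn puffs + protein crunch (2562) but leaves 17 cm idle.
Replace oat clusters with quinoa pops: the trade gains 62 net, giving 2624 at 183 cm.
The closest alternative, seed granola + granola A + barley squares + berry bites + oat clusters + corn puffs + protein crunch, reaches only 2562.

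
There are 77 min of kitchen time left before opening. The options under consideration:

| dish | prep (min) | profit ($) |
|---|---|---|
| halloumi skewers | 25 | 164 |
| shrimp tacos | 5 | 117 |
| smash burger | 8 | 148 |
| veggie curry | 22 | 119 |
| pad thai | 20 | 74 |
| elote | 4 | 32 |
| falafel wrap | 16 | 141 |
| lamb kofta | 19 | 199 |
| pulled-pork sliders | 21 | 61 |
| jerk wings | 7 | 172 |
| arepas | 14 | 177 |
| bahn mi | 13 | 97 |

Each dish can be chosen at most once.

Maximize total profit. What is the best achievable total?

986

Best packing: shrimp tacos + smash burger + elote + falafel wrap + lamb kofta + jerk wings + arepas — 73 min, 986 total.
Every other selection either busts 77 min or fails to beat 986.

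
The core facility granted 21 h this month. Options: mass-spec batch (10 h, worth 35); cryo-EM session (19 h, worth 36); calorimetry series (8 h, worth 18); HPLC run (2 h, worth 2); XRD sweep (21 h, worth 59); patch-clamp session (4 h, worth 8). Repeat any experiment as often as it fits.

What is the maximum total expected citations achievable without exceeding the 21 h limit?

70

2×mass-spec batch uses 20 of the 21 h and totals 70.
Every other selection either busts 21 h or fails to beat 70.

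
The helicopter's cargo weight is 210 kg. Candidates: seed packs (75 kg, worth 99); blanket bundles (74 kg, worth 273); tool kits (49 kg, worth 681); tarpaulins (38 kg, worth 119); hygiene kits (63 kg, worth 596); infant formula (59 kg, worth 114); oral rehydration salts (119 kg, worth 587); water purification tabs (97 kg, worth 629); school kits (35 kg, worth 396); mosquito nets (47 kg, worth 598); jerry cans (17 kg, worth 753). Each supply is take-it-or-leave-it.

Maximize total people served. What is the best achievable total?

2661

A density-first pass picks tool kits + tarpaulins + school kits + mosquito nets + jerry cans — 2547 at 186 kg.
Replace tarpaulins and school kits with water purification tabs: the trade gains 114 net, giving 2661 at 210 kg.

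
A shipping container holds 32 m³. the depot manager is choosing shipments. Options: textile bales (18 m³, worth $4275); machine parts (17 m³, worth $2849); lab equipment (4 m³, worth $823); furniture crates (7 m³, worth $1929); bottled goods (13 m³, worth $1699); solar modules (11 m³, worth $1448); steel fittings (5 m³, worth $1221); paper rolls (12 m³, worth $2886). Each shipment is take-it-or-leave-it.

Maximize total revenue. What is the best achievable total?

7425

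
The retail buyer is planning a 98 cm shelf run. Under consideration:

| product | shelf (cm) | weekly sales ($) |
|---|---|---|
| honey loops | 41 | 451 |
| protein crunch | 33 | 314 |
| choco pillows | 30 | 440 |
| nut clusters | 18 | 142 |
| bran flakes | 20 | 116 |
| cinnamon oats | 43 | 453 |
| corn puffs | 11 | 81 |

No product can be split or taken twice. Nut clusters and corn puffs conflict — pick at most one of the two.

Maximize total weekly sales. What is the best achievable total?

1035

Greedy by ratio would take honey loops + choco pillows + nut clusters: 89 cm used, total 1033.
Replace honey loops with cinnamon oats: the trade gains 2 net, giving 1035 at 91 cm.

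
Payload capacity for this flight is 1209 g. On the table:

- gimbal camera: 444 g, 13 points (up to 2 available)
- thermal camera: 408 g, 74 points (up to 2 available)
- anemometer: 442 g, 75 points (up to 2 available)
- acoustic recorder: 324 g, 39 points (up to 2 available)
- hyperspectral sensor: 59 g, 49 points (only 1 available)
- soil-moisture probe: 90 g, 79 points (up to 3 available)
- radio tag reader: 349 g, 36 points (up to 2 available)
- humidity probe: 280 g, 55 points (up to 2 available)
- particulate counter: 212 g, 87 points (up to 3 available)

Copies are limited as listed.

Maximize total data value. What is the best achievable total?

Taking the top-ratio sensors first gives hyperspectral sensor + 3×soil-moisture probe + 3×particulate counter for 547 (965 g).
Replace hyperspectral sensor with humidity probe: the trade gains 6 net, giving 553 at 1186 g.
No other feasible combination exceeds 553.

553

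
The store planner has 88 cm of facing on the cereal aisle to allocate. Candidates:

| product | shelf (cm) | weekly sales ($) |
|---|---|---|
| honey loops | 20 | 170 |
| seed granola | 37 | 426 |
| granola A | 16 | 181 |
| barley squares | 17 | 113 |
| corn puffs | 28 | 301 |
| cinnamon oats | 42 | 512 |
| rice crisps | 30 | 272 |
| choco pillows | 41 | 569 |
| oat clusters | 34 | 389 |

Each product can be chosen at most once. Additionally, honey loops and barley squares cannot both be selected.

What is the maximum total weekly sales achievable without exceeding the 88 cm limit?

Taking cinnamon oats + choco pillows: 83 cm used, 1081 in weekly sales.
An exhaustive check of the 512 subsets confirms 1081.

1081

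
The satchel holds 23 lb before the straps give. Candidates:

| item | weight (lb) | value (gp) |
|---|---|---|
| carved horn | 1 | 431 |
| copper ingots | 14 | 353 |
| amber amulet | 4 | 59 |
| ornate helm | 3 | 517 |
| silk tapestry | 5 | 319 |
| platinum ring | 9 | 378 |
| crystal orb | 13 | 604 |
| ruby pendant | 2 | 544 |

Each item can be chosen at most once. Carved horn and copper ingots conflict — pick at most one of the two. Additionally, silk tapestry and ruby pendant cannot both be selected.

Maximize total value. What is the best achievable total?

By value per lb: carved horn 431.00, ruby pendant 272.00, ornate helm 172.33 lead.
Best packing: carved horn + amber amulet + ornate helm + crystal orb + ruby pendant — 23 lb, 2155 total.

2155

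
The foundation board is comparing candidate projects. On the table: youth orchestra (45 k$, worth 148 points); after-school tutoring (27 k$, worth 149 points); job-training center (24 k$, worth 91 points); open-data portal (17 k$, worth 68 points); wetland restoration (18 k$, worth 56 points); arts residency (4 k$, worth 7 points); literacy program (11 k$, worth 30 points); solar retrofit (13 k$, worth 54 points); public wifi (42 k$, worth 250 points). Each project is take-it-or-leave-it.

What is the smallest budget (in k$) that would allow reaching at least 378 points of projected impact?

Look for the lowest-budget combination reaching 378.
Taking after-school tutoring + public wifi gives 399 (≥ 378) for 69 k$.
No combination under 69 k$ hits 378.

69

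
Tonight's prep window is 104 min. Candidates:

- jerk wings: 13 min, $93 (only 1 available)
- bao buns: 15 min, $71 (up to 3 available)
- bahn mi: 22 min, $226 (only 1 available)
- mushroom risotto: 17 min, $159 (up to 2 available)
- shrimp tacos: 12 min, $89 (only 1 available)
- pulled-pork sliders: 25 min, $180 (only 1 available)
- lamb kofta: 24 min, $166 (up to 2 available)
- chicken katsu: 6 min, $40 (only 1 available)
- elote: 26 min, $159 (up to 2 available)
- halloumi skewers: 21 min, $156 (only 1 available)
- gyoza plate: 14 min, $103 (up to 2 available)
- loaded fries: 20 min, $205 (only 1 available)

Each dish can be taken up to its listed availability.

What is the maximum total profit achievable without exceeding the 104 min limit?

Filling by ratio: bahn mi + 2×mushroom risotto + chicken katsu + halloumi skewers + loaded fries for 945, with 1 min left unused.
Dropping chicken katsu and halloumi skewers frees 27 min; slotting in 2×gyoza plate (28 min) lifts the total to 955 at 104 min.
No other feasible combination exceeds 955.

955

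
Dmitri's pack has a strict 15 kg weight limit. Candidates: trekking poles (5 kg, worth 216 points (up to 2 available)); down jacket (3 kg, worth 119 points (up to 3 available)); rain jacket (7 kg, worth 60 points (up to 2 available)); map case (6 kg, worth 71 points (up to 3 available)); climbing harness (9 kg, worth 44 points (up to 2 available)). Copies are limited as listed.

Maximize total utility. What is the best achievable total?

573

Density check — trekking poles 43.20, down jacket 39.67, map case 11.83, rain jacket 8.57 are the best per kg.
Taking the top-ratio items first gives 2×trekking poles + down jacket for 551 (13 kg).
Dropping trekking poles frees 5 kg; slotting in 2×down jacket (6 kg) lifts the total to 573 at 14 kg.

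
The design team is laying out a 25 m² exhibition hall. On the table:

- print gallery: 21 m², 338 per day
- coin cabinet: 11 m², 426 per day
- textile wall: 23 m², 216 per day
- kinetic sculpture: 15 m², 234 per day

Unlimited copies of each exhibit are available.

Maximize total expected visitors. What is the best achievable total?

852

Taking 2×coin cabinet: 22 m² used, 852 in expected visitors.
Nothing else within 25 m² beats 852.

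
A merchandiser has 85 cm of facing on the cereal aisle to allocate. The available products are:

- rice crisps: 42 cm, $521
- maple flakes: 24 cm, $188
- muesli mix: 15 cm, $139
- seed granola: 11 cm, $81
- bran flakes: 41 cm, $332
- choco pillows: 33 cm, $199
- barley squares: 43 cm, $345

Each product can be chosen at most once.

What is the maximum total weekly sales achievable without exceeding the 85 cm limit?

By weekly sales per cm: rice crisps 12.40, muesli mix 9.27, bran flakes 8.10 lead.
A density-first pass picks rice crisps + maple flakes + muesli mix — 848 at 81 cm.
The 39 cm tied up in maple flakes and muesli mix is better spent on barley squares — total rises to 866 (85 cm).
Nothing else within 85 cm beats 866.

866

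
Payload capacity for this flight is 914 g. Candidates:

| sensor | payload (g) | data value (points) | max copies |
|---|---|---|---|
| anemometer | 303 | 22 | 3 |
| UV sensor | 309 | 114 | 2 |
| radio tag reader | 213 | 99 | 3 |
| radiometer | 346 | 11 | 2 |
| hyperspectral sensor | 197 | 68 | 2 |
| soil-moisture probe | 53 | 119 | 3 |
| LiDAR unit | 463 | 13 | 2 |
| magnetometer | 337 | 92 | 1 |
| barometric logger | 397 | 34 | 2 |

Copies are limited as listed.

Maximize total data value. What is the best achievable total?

669

The ratio heuristic lands on 3×radio tag reader + 3×soil-moisture probe (654) but leaves 116 g idle.
The 213 g tied up in radio tag reader is better spent on UV sensor — total rises to 669 (894 g).
That's the maximum — no swap from here does better than 669.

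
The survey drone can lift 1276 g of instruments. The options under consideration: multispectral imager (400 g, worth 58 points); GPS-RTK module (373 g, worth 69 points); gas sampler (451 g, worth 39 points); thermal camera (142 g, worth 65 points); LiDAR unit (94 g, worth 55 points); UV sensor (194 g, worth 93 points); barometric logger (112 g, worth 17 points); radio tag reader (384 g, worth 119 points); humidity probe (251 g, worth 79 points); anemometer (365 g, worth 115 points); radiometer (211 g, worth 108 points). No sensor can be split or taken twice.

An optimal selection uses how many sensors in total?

The maximum data value within 1276 g is 519.
thermal camera + LiDAR unit + UV sensor + radio tag reader + humidity probe + radiometer hits 519 at 1276 g.
All optima have 6 sensors.

6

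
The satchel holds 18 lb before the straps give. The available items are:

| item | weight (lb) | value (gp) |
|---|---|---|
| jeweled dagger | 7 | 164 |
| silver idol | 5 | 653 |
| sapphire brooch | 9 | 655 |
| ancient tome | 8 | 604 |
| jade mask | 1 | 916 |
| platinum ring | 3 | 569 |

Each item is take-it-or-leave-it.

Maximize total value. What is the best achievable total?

2793

Ranking by ratio (value/lb): jade mask 916.00, platinum ring 189.67, silver idol 130.60, ancient tome 75.50.
Greedy by ratio would take silver idol + ancient tome + jade mask + platinum ring: 17 lb used, total 2742.
Dropping ancient tome frees 8 lb; slotting in sapphire brooch (9 lb) lifts the total to 2793 at 18 lb.
Next best is silver idol + ancient tome + jade mask + platinum ring at 2742 (17 lb) — short by 51.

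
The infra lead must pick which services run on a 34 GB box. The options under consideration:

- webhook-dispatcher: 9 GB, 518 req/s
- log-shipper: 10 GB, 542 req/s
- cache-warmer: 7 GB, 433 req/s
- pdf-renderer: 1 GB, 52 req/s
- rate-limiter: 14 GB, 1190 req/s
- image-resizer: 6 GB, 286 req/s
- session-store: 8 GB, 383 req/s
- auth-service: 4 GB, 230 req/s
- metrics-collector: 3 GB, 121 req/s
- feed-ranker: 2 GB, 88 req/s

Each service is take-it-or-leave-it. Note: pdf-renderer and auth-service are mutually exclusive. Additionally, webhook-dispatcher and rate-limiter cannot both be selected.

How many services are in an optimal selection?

5

Optimal total is 2305.
log-shipper + cache-warmer + pdf-renderer + rate-limiter + feed-ranker hits 2305 at 34 GB.
All optima have 5 services.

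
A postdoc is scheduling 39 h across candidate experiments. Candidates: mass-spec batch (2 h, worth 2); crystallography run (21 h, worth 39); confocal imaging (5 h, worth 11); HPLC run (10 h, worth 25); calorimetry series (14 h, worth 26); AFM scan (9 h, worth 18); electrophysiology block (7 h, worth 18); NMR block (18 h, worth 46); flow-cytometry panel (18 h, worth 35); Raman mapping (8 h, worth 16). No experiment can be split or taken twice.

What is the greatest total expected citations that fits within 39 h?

93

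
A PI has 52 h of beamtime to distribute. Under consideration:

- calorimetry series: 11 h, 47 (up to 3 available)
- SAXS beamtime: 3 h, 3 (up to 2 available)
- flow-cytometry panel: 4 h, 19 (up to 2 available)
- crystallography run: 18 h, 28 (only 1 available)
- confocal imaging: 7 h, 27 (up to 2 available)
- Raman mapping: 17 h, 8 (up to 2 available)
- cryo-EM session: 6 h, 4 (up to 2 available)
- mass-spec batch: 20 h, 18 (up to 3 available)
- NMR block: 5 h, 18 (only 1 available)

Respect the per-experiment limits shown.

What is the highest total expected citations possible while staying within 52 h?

214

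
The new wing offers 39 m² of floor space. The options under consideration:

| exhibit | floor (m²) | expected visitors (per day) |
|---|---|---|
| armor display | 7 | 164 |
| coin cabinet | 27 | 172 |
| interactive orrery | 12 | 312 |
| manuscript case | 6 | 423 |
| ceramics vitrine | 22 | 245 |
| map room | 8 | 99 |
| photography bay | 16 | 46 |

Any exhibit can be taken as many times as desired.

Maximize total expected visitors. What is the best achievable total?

2538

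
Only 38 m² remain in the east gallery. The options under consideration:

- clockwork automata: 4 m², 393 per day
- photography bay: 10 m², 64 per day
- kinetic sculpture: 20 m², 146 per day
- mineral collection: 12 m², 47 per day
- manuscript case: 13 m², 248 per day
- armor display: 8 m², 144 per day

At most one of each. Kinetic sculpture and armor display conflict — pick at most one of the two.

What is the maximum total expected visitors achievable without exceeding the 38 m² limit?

Taking clockwork automata + photography bay + manuscript case + armor display: 35 m² used, 849 in expected visitors.
The spare 3 m² is too small for any remaining exhibit, and no feasible exchange beats 849.

849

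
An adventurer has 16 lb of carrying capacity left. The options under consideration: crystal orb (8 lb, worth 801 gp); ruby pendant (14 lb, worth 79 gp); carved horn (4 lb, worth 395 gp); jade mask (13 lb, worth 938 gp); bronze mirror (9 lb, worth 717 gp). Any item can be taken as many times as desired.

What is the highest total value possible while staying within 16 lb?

Best packing: 2×crystal orb — 16 lb, 1602 total.
That's the maximum — no swap from here does better than 1602.

1602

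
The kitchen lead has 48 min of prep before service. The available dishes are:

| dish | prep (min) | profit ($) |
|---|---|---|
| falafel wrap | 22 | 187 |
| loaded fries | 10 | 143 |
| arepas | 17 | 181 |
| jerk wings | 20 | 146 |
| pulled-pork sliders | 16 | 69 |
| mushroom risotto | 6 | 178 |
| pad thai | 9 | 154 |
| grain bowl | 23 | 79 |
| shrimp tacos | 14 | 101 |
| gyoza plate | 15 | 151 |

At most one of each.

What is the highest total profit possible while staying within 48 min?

Taking the top-ratio dishes first gives loaded fries + arepas + mushroom risotto + pad thai for 656 (42 min).
The 10 min tied up in loaded fries is better spent on gyoza plate — total rises to 664 (47 min).
No other feasible combination exceeds 664.

664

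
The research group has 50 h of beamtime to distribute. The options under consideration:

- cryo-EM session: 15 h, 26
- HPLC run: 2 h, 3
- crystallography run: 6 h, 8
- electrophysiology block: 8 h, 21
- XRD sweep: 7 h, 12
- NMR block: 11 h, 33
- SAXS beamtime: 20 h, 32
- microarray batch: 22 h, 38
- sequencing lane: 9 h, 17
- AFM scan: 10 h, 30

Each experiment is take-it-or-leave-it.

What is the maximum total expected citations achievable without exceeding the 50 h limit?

Greedy by ratio would take HPLC run + electrophysiology block + XRD sweep + NMR block + sequencing lane + AFM scan: 47 h used, total 116.
Reworking the packing: cryo-EM session + crystallography run + electrophysiology block + NMR block + AFM scan uses 50 h and improves the total to 118.

118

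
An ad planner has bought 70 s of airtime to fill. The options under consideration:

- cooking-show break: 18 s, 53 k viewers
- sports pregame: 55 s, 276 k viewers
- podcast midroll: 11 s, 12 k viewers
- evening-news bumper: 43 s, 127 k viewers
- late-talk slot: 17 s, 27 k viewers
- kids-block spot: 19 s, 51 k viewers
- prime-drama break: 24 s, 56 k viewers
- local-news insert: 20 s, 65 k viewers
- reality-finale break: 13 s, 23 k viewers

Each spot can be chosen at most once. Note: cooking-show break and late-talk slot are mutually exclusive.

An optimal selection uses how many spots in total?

2

The maximum expected reach within 70 s is 299.
For example sports pregame + reality-finale break achieves it, using 68 s.
Any selection reaching 299 contains exactly 2 spots.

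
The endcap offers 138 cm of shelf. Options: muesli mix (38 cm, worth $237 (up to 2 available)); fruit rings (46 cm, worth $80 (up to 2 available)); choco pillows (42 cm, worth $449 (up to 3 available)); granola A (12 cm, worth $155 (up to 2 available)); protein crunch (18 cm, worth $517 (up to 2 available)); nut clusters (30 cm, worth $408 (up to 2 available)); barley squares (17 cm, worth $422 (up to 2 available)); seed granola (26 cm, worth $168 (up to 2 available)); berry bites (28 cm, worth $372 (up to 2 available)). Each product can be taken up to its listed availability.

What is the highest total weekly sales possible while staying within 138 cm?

Taking the top-ratio products first gives 2×protein crunch + 2×nut clusters + 2×barley squares for 2694 (130 cm).
The 60 cm tied up in 2×nut clusters is better spent on granola A + 2×berry bites — total rises to 2777 (138 cm).
That's the maximum — no swap from here does better than 2777.

2777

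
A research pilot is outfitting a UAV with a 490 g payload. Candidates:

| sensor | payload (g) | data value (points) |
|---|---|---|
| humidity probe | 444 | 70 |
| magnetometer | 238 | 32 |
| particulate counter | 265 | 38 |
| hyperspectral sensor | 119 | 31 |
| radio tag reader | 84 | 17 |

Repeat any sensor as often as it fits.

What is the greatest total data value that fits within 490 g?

124

4×hyperspectral sensor uses 476 of the 490 g and totals 124.
The spare 14 g is too small for any remaining sensor, and no exchange beats 124.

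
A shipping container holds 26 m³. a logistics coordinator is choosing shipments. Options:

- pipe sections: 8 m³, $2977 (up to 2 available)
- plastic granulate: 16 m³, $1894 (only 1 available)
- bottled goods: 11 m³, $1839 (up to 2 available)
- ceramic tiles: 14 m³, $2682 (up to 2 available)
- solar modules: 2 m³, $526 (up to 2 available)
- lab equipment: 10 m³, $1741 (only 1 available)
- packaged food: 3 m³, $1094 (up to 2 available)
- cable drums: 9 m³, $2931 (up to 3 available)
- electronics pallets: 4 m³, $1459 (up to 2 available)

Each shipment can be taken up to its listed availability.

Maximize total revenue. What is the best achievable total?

A density-first pass picks 2×pipe sections + solar modules + 2×electronics pallets — 9398 at 26 m³.
The 6 m³ tied up in solar modules and electronics pallets is better spent on 2×packaged food — total rises to 9601 (26 m³).

9601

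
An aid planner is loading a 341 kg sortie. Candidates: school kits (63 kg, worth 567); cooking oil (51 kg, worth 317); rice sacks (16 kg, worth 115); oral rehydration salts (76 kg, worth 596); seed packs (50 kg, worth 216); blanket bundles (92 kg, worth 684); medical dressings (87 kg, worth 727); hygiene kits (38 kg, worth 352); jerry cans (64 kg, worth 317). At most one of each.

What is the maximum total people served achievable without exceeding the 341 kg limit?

By people served per kg: hygiene kits 9.26, school kits 9.00, medical dressings 8.36 lead.
Greedy by ratio would take school kits + cooking oil + rice sacks + oral rehydration salts + medical dressings + hygiene kits: 331 kg used, total 2674.
The 89 kg tied up in cooking oil and hygiene kits is better spent on blanket bundles — total rises to 2689 (334 kg).

2689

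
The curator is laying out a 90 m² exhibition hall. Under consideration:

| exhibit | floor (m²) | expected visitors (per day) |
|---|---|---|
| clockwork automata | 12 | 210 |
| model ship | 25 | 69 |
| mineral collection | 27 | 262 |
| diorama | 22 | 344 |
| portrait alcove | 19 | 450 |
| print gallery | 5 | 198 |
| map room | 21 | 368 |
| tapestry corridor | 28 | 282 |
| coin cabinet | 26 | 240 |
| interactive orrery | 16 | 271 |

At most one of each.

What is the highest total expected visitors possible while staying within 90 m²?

1643

The ratio heuristic lands on clockwork automata + portrait alcove + print gallery + map room + interactive orrery (1497) but leaves 17 m² idle.
Dropping print gallery frees 5 m²; slotting in diorama (22 m²) lifts the total to 1643 at 90 m².
Runner-up diorama + portrait alcove + print gallery + map room + interactive orrery tops out at 1631.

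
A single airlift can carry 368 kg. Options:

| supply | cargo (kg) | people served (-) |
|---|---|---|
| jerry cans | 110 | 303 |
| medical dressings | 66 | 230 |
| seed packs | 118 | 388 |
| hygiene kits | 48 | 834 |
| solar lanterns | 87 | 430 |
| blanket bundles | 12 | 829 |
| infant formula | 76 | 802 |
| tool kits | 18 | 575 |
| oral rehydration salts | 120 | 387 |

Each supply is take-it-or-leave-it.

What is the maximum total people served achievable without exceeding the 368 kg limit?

3858

Greedy by ratio would take medical dressings + hygiene kits + solar lanterns + blanket bundles + infant formula + tool kits: 307 kg used, total 3700.
Dropping medical dressings frees 66 kg; slotting in seed packs (118 kg) lifts the total to 3858 at 359 kg.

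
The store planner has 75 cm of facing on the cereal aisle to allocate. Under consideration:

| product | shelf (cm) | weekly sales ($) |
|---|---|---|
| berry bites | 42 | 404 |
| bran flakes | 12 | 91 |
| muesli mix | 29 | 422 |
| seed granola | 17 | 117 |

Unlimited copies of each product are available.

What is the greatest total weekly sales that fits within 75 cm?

Greedy by ratio would take bran flakes + 2×muesli mix: 70 cm used, total 935.
The 12 cm tied up in bran flakes is better spent on seed granola — total rises to 961 (75 cm).
Nothing else within 75 cm beats 961.

961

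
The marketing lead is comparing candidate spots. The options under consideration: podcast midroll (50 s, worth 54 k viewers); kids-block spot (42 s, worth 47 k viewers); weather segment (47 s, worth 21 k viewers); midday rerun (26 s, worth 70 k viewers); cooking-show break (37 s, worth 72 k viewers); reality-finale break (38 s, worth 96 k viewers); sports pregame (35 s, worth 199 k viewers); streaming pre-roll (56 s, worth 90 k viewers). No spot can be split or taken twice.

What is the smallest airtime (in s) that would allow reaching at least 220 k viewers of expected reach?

Need the lightest bundle worth ≥ 220.
Taking midday rerun + sports pregame gives 269 (≥ 220) for 61 s.
No combination under 61 s hits 220.

61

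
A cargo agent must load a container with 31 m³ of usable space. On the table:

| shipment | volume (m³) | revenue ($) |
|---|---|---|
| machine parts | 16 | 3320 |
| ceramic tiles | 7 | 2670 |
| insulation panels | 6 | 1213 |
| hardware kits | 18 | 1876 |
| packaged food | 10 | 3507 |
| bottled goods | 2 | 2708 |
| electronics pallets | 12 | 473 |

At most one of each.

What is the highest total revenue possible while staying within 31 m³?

10098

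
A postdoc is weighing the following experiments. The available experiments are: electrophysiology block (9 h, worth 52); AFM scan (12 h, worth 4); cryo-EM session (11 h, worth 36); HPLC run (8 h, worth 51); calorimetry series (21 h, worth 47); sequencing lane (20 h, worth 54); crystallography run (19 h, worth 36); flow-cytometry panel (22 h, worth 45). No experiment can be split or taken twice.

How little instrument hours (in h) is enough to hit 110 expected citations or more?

28

Look for the lowest-instrument combination reaching 110.
electrophysiology block + cryo-EM session + HPLC run reaches 139 using 28 h.
Any bundle with less than 28 h falls short of 110.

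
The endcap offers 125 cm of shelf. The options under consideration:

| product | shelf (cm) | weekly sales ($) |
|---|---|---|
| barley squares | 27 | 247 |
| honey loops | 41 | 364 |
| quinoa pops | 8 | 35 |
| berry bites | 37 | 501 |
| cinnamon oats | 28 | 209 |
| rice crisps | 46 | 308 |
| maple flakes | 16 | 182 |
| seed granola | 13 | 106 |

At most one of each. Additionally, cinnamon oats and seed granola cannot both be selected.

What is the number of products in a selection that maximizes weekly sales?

4

Best achievable weekly sales is 1294.
For example barley squares + honey loops + berry bites + maple flakes achieves it, using 121 cm.
Every optimal selection uses 4 products.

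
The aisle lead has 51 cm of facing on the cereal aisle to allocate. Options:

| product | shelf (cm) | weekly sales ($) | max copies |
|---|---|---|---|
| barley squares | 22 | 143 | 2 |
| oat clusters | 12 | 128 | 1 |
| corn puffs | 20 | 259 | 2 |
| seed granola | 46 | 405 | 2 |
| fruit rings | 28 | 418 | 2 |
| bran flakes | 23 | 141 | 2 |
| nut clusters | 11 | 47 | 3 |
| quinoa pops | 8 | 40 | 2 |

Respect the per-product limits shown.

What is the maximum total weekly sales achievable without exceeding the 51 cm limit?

By weekly sales per cm: fruit rings 14.93, corn puffs 12.95, oat clusters 10.67, seed granola 8.80 lead.
Taking corn puffs + fruit rings: 48 cm used, 677 in weekly sales.
That's the maximum — no swap from here does better than 677.

677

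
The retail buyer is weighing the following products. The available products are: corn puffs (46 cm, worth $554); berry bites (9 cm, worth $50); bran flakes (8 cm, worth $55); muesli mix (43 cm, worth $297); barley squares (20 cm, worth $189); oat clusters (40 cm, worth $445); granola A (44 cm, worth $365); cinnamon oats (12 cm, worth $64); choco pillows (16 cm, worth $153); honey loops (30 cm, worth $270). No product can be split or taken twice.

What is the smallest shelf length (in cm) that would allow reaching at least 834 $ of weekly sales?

82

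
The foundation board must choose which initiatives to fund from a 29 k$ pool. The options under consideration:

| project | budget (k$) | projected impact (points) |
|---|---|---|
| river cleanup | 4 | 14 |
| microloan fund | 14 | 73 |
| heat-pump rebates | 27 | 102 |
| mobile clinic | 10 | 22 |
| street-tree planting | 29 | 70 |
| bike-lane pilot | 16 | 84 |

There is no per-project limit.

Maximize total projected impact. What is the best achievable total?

146

Ranking by ratio (projected impact/k$): bike-lane pilot 5.25, microloan fund 5.21, heat-pump rebates 3.78, river cleanup 3.50.
The ratio heuristic lands on 3×river cleanup + bike-lane pilot (126) but leaves 1 k$ idle.
The 28 k$ tied up in 3×river cleanup and bike-lane pilot is better spent on 2×microloan fund — total rises to 146 (28 k$).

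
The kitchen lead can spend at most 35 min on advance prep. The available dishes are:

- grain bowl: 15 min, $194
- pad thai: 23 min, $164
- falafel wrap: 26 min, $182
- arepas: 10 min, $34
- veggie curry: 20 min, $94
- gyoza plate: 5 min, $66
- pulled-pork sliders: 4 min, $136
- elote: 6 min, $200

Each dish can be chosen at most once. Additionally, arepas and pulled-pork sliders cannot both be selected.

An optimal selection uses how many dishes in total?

4

Best achievable profit is 596.
One optimal bundle: grain bowl + gyoza plate + pulled-pork sliders + elote (30 min).
All optima have 4 dishes.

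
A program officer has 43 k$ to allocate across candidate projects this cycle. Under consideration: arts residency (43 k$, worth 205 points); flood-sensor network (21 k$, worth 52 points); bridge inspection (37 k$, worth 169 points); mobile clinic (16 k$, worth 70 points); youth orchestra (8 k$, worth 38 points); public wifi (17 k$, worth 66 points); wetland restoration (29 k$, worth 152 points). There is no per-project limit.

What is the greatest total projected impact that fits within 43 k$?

205

The ratio heuristic lands on youth orchestra + wetland restoration (190) but leaves 6 k$ idle.
Dropping youth orchestra and wetland restoration frees 37 k$; slotting in arts residency (43 k$) lifts the total to 205 at 43 k$.
No other feasible combination exceeds 205.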